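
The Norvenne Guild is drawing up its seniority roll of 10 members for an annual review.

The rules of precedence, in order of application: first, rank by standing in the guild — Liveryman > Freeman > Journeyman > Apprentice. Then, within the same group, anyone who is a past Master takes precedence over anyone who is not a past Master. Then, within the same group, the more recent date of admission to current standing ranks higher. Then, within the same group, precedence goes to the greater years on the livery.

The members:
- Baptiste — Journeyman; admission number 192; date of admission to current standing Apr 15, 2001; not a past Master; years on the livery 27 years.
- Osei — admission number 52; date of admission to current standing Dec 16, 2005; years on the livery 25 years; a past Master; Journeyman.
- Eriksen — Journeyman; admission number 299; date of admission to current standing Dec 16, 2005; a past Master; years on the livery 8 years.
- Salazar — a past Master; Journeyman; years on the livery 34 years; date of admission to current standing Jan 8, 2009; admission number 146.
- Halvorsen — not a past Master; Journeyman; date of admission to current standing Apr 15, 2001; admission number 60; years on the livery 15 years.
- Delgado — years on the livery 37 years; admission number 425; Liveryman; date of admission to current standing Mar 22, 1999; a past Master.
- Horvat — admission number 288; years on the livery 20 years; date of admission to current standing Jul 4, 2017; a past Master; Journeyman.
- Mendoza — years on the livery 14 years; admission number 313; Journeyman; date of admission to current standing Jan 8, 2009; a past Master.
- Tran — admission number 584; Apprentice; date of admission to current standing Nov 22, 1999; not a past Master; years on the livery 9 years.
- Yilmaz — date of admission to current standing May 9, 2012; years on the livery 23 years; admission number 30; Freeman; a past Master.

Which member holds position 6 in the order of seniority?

Osei

By standing in the guild: Delgado (Liveryman); then Yilmaz (Freeman); then Horvat, Salazar, Mendoza, Osei, Eriksen, Baptiste and Halvorsen (Journeyman); then Tran (Apprentice).
Among Horvat, Salazar, Mendoza, Osei, Eriksen, Baptiste and Halvorsen, a past Master before not a past Master: Horvat, Salazar, Mendoza, Osei and Eriksen (a past Master) before Baptiste and Halvorsen (not a past Master).
Among Horvat, Salazar, Mendoza, Osei and Eriksen, by date of admission to current standing (later first): Horvat (Jul 4, 2017) before Salazar and Mendoza (Jan 8, 2009) before Osei and Eriksen (Dec 16, 2005).
Among Salazar and Mendoza, by years on the livery (higher first): Salazar (34 years) before Mendoza (14 years).
Among Osei and Eriksen, by years on the livery (higher first): Osei (25 years) before Eriksen (8 years).
Baptiste and Halvorsen both have date of admission to current standing Apr 15, 2001, so the next rule applies.
Among Baptiste and Halvorsen, by years on the livery (higher first): Baptiste (27 years) before Halvorsen (15 years).
Order: Delgado, Yilmaz, Horvat, Salazar, Mendoza, Osei, Eriksen, Baptiste, Halvorsen, Tran.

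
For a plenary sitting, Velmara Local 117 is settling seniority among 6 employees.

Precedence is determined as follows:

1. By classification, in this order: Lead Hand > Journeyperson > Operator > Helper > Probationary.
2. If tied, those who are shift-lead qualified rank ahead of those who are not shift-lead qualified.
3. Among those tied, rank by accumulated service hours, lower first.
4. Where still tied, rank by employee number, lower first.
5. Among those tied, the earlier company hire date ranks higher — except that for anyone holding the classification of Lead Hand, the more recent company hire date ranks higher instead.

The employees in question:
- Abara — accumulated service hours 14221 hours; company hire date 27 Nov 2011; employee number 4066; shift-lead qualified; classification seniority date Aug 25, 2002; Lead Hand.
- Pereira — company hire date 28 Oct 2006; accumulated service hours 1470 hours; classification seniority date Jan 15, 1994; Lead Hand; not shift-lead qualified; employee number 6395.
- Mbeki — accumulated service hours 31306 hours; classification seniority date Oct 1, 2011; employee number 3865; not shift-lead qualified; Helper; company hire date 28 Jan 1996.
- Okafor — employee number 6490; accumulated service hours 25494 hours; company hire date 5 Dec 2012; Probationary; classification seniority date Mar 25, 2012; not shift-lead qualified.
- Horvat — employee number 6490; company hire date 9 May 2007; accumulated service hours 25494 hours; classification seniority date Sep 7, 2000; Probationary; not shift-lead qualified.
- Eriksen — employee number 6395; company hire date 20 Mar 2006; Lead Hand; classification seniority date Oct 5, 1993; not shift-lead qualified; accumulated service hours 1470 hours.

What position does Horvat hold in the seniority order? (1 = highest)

5

By classification: Abara, Pereira and Eriksen (Lead Hand); then Mbeki (Helper); then Horvat and Okafor (Probationary).
Among Abara, Pereira and Eriksen, shift-lead qualified before not shift-lead qualified: Abara (shift-lead qualified) before Pereira and Eriksen (not shift-lead qualified).
Pereira and Eriksen both have accumulated service hours 1470 hours, so the next rule applies.
Pereira and Eriksen both have employee number 6395, so the next rule applies.
Among Pereira and Eriksen, by company hire date (later first) (reversed rule for this group): Pereira (28 Oct 2006) before Eriksen (20 Mar 2006).
Horvat and Okafor are each not shift-lead qualified, so the next rule applies.
Horvat and Okafor both have accumulated service hours 25494 hours, so the next rule applies.
Horvat and Okafor both have employee number 6490, so the next rule applies.
Among Horvat and Okafor, by company hire date (earlier first): Horvat (9 May 2007) before Okafor (5 Dec 2012).
Order: Abara, Pereira, Eriksen, Mbeki, Horvat, Okafor. So position 5.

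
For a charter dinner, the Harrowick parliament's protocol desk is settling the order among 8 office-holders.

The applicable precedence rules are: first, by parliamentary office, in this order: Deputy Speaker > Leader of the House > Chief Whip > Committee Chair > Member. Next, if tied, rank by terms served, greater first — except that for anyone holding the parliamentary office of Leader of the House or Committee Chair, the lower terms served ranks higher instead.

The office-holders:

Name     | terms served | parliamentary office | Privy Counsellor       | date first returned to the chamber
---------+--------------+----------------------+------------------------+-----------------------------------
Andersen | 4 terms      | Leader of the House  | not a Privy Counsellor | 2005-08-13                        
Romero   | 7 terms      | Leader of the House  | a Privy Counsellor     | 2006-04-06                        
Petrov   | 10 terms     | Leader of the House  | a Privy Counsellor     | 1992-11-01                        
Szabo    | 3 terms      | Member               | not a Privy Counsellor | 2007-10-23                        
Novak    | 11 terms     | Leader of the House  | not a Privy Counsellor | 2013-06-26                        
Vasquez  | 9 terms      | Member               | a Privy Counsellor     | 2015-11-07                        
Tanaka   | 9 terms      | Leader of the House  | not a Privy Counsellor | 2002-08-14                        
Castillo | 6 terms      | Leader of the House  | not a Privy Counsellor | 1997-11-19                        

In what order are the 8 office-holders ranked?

Andersen, Castillo, Romero, Tanaka, Petrov, Novak, Vasquez, Szabo

By parliamentary office: Andersen, Castillo, Romero, Tanaka, Petrov and Novak (Leader of the House); then Vasquez and Szabo (Member).
Among Andersen, Castillo, Romero, Tanaka, Petrov and Novak, by terms served (lower first) (reversed rule for this group): Andersen (4 terms) before Castillo (6 terms) before Romero (7 terms) before Tanaka (9 terms) before Petrov (10 terms) before Novak (11 terms).
Among Vasquez and Szabo, by terms served (higher first): Vasquez (9 terms) before Szabo (3 terms).
Full order: Andersen, Castillo, Romero, Tanaka, Petrov, Novak, Vasquez, Szabo.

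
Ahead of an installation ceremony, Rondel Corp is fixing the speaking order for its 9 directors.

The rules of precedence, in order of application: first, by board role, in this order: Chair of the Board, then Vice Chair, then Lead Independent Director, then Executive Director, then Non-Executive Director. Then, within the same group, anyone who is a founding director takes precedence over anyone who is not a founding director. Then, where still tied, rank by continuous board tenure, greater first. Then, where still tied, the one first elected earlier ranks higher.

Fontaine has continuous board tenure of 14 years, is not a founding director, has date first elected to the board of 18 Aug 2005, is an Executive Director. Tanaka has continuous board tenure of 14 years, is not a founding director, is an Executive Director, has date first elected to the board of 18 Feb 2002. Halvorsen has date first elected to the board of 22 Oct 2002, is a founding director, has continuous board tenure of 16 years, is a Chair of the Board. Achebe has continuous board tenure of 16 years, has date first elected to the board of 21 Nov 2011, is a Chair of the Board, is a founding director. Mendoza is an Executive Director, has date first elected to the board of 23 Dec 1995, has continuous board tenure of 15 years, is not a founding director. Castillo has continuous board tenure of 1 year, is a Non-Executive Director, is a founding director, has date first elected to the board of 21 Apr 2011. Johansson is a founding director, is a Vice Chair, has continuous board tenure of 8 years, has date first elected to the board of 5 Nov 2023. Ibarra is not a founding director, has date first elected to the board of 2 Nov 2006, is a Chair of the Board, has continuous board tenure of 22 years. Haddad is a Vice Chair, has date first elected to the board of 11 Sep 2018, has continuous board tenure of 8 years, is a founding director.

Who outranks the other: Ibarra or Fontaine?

By board role: Halvorsen, Achebe and Ibarra (Chair of the Board); then Haddad and Johansson (Vice Chair); then Mendoza, Tanaka and Fontaine (Executive Director); then Castillo (Non-Executive Director).
Among Halvorsen, Achebe and Ibarra, a founding director before not a founding director: Halvorsen and Achebe (a founding director) before Ibarra (not a founding director).
Halvorsen and Achebe both have continuous board tenure 16 years, so the next rule applies.
Among Halvorsen and Achebe, by date first elected to the board (earlier first): Halvorsen (22 Oct 2002) before Achebe (21 Nov 2011).
Haddad and Johansson are each a founding director, so the next rule applies.
Haddad and Johansson both have continuous board tenure 8 years, so the next rule applies.
Among Haddad and Johansson, by date first elected to the board (earlier first): Haddad (11 Sep 2018) before Johansson (5 Nov 2023).
Mendoza, Tanaka and Fontaine are each not a founding director, so the next rule applies.
Among Mendoza, Tanaka and Fontaine, by continuous board tenure (higher first): Mendoza (15 years) before Tanaka and Fontaine (14 years).
Among Tanaka and Fontaine, by date first elected to the board (earlier first): Tanaka (18 Feb 2002) before Fontaine (18 Aug 2005).
So Ibarra takes precedence.

Ibarra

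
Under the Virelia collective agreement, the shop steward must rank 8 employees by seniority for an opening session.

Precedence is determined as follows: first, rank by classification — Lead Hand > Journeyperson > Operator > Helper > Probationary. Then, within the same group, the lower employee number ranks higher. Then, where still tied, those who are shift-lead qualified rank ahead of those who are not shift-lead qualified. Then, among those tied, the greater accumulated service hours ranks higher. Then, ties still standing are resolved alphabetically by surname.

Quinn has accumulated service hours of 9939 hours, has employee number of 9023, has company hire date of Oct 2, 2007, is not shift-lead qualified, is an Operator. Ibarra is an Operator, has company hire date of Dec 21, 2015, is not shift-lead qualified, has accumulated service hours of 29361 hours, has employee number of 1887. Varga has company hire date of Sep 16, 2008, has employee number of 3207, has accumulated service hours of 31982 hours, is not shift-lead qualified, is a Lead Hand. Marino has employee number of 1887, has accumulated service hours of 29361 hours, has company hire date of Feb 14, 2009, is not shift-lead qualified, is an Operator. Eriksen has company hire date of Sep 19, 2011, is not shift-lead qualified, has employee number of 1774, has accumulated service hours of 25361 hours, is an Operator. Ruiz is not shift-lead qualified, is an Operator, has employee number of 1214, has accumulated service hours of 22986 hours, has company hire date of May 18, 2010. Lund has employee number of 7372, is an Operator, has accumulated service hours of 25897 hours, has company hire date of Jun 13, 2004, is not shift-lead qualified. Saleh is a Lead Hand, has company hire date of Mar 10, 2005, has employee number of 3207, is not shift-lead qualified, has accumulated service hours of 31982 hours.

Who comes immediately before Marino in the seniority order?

By classification: Saleh and Varga (Lead Hand); then Ruiz, Eriksen, Ibarra, Marino, Lund and Quinn (Operator).
Saleh and Varga both have employee number 3207, so the next rule applies.
Saleh and Varga are each not shift-lead qualified, so the next rule applies.
Saleh and Varga both have accumulated service hours 31982 hours, so the next rule applies.
Among Saleh and Varga, alphabetically by surname: Saleh before Varga.
Among Ruiz, Eriksen, Ibarra, Marino, Lund and Quinn, by employee number (lower first): Ruiz (1214) before Eriksen (1774) before Ibarra and Marino (1887) before Lund (7372) before Quinn (9023).
Ibarra and Marino are each not shift-lead qualified, so the next rule applies.
Ibarra and Marino both have accumulated service hours 29361 hours, so the next rule applies.
Among Ibarra and Marino, alphabetically by surname: Ibarra before Marino.
Order: Saleh, Varga, Ruiz, Eriksen, Ibarra, Marino, Lund, Quinn.

Ibarra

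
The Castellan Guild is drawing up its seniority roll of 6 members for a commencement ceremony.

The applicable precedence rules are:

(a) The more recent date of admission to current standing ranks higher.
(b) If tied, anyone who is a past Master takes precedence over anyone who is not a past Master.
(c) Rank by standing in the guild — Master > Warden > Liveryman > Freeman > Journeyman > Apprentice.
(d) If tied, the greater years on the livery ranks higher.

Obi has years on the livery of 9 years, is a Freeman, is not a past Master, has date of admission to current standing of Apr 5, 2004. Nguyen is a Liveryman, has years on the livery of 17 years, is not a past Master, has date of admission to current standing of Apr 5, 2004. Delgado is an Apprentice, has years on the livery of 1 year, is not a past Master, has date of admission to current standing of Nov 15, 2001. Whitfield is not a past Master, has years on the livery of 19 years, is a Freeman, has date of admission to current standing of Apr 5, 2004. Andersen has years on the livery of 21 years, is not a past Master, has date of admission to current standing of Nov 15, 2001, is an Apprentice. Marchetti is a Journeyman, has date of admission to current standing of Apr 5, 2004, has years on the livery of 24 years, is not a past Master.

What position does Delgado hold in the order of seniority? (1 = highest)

6

By date of admission to current standing (later first): Nguyen, Whitfield, Obi and Marchetti (each Apr 5, 2004); then Andersen and Delgado (both Nov 15, 2001).
Nguyen, Whitfield, Obi and Marchetti are each not a past Master, so the next rule applies.
Among Nguyen, Whitfield, Obi and Marchetti, by standing in the guild: Nguyen (Liveryman) before Whitfield and Obi (Freeman) before Marchetti (Journeyman).
Among Whitfield and Obi, by years on the livery (higher first): Whitfield (19 years) before Obi (9 years).
Andersen and Delgado are each not a past Master, so the next rule applies.
Andersen and Delgado are each Apprentice, so the next rule applies.
Among Andersen and Delgado, by years on the livery (higher first): Andersen (21 years) before Delgado (1 year).
Order: Nguyen, Whitfield, Obi, Marchetti, Andersen, Delgado. So position 6.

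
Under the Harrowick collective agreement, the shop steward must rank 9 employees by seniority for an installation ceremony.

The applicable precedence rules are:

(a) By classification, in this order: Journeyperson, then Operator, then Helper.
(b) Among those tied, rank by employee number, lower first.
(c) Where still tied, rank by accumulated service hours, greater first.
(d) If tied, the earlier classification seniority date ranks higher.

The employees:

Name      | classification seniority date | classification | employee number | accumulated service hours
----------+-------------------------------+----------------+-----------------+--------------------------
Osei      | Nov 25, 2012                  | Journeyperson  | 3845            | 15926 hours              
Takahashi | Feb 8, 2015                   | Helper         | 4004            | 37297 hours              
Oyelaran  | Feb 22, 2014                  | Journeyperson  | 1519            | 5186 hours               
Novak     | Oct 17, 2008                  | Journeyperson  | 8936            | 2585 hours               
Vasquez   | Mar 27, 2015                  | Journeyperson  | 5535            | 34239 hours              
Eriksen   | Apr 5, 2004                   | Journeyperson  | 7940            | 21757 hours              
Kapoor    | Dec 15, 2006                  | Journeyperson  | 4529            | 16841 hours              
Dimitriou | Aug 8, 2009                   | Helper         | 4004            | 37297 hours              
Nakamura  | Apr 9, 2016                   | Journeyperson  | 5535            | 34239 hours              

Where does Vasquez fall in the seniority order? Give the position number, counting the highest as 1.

4

By classification: Oyelaran, Osei, Kapoor, Vasquez, Nakamura, Eriksen and Novak (Journeyperson); then Dimitriou and Takahashi (Helper).
Among Oyelaran, Osei, Kapoor, Vasquez, Nakamura, Eriksen and Novak, by employee number (lower first): Oyelaran (1519) before Osei (3845) before Kapoor (4529) before Vasquez and Nakamura (5535) before Eriksen (7940) before Novak (8936).
Vasquez and Nakamura both have accumulated service hours 34239 hours, so the next rule applies.
Among Vasquez and Nakamura, by classification seniority date (earlier first): Vasquez (Mar 27, 2015) before Nakamura (Apr 9, 2016).
Dimitriou and Takahashi both have employee number 4004, so the next rule applies.
Dimitriou and Takahashi both have accumulated service hours 37297 hours, so the next rule applies.
Among Dimitriou and Takahashi, by classification seniority date (earlier first): Dimitriou (Aug 8, 2009) before Takahashi (Feb 8, 2015).
Order: Oyelaran, Osei, Kapoor, Vasquez, Nakamura, Eriksen, Novak, Dimitriou, Takahashi. So position 4.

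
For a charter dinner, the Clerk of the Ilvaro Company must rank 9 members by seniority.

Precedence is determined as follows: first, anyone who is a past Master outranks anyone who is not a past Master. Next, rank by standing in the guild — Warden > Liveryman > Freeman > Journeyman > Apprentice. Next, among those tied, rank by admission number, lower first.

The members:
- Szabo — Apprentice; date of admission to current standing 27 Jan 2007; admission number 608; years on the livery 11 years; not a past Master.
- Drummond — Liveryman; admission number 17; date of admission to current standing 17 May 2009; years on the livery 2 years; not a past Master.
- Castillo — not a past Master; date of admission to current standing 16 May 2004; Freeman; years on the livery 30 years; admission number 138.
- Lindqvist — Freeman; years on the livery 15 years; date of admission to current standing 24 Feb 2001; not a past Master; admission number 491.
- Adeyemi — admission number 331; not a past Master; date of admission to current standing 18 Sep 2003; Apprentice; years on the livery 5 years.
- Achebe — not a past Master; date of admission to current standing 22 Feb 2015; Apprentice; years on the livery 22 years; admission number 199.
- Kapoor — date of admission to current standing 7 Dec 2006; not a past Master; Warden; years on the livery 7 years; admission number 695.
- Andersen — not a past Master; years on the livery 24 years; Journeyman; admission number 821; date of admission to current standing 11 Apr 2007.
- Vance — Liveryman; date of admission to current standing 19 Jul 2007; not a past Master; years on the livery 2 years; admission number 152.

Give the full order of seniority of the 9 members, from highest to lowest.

By the first rule: Kapoor, Drummond, Vance, Castillo, Lindqvist, Andersen, Achebe, Adeyemi and Szabo (each not a past Master).
Among Kapoor, Drummond, Vance, Castillo, Lindqvist, Andersen, Achebe, Adeyemi and Szabo, by standing in the guild: Kapoor (Warden) before Drummond and Vance (Liveryman) before Castillo and Lindqvist (Freeman) before Andersen (Journeyman) before Achebe, Adeyemi and Szabo (Apprentice).
Among Drummond and Vance, by admission number (lower first): Drummond (17) before Vance (152).
Among Castillo and Lindqvist, by admission number (lower first): Castillo (138) before Lindqvist (491).
Among Achebe, Adeyemi and Szabo, by admission number (lower first): Achebe (199) before Adeyemi (331) before Szabo (608).
Full order: Kapoor, Drummond, Vance, Castillo, Lindqvist, Andersen, Achebe, Adeyemi, Szabo.

Kapoor, Drummond, Vance, Castillo, Lindqvist, Andersen, Achebe, Adeyemi, Szabo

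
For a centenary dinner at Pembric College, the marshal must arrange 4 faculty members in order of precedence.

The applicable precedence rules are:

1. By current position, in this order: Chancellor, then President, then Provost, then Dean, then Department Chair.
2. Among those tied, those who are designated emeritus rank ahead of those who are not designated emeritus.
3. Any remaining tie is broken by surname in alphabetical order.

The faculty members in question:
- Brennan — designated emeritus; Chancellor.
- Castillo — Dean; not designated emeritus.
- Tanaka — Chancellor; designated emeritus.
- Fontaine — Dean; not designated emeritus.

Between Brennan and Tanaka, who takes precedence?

By current position: Brennan and Tanaka (Chancellor); then Castillo and Fontaine (Dean).
Brennan and Tanaka are each designated emeritus, so the next rule applies.
Among Brennan and Tanaka, alphabetically by surname: Brennan before Tanaka.
Castillo and Fontaine are each not designated emeritus, so the next rule applies.
Among Castillo and Fontaine, alphabetically by surname: Castillo before Fontaine.
So Brennan takes precedence.

Brennan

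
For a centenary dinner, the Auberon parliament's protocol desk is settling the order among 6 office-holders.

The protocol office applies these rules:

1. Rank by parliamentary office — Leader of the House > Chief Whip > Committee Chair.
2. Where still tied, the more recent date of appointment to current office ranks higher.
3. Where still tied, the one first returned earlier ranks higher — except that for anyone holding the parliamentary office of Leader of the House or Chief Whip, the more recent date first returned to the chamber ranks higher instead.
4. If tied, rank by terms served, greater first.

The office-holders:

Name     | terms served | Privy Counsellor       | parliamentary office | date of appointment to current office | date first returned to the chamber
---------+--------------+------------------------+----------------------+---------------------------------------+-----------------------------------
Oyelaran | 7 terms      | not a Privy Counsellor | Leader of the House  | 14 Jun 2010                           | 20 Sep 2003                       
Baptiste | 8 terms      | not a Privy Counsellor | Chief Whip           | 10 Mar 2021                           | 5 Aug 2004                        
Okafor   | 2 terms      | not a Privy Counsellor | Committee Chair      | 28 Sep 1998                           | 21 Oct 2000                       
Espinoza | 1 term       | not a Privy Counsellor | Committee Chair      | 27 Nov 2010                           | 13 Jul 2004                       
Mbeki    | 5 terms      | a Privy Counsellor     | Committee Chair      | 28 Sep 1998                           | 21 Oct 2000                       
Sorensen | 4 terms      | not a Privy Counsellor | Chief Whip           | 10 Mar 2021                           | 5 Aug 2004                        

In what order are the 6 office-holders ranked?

By parliamentary office: Oyelaran (Leader of the House); then Baptiste and Sorensen (Chief Whip); then Espinoza, Mbeki and Okafor (Committee Chair).
Baptiste and Sorensen both have date of appointment to current office 10 Mar 2021, so the next rule applies.
Baptiste and Sorensen both have date first returned to the chamber 5 Aug 2004, so the next rule applies.
Among Baptiste and Sorensen, by terms served (higher first): Baptiste (8 terms) before Sorensen (4 terms).
Among Espinoza, Mbeki and Okafor, by date of appointment to current office (later first): Espinoza (27 Nov 2010) before Mbeki and Okafor (28 Sep 1998).
Mbeki and Okafor both have date first returned to the chamber 21 Oct 2000, so the next rule applies.
Among Mbeki and Okafor, by terms served (higher first): Mbeki (5 terms) before Okafor (2 terms).
Full order: Oyelaran, Baptiste, Sorensen, Espinoza, Mbeki, Okafor.

Oyelaran, Baptiste, Sorensen, Espinoza, Mbeki, Okafor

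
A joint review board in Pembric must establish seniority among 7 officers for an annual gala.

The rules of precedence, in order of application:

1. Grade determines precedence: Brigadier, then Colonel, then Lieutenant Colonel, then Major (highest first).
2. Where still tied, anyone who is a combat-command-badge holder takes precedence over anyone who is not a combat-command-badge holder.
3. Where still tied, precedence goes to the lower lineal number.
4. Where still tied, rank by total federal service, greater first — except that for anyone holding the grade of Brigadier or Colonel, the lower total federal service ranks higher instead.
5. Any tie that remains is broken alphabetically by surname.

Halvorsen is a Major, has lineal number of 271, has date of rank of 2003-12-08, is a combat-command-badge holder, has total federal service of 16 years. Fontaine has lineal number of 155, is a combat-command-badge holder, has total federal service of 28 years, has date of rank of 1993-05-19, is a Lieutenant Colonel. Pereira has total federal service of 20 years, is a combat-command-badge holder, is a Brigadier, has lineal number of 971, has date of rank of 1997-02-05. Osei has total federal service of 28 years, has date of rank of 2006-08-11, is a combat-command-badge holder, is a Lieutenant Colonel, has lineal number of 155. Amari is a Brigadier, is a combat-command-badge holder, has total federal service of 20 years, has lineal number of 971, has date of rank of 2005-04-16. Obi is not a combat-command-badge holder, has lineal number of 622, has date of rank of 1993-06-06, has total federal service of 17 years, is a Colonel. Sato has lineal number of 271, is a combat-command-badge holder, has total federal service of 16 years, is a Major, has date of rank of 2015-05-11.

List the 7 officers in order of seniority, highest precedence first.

By grade: Amari and Pereira (Brigadier); then Obi (Colonel); then Fontaine and Osei (Lieutenant Colonel); then Halvorsen and Sato (Major).
Amari and Pereira are each a combat-command-badge holder, so the next rule applies.
Amari and Pereira both have lineal number 971, so the next rule applies.
Amari and Pereira both have total federal service 20 years, so the next rule applies.
Among Amari and Pereira, alphabetically by surname: Amari before Pereira.
Fontaine and Osei are each a combat-command-badge holder, so the next rule applies.
Fontaine and Osei both have lineal number 155, so the next rule applies.
Fontaine and Osei both have total federal service 28 years, so the next rule applies.
Among Fontaine and Osei, alphabetically by surname: Fontaine before Osei.
Halvorsen and Sato are each a combat-command-badge holder, so the next rule applies.
Halvorsen and Sato both have lineal number 271, so the next rule applies.
Halvorsen and Sato both have total federal service 16 years, so the next rule applies.
Among Halvorsen and Sato, alphabetically by surname: Halvorsen before Sato.
Full order: Amari, Pereira, Obi, Fontaine, Osei, Halvorsen, Sato.

Amari, Pereira, Obi, Fontaine, Osei, Halvorsen, Sato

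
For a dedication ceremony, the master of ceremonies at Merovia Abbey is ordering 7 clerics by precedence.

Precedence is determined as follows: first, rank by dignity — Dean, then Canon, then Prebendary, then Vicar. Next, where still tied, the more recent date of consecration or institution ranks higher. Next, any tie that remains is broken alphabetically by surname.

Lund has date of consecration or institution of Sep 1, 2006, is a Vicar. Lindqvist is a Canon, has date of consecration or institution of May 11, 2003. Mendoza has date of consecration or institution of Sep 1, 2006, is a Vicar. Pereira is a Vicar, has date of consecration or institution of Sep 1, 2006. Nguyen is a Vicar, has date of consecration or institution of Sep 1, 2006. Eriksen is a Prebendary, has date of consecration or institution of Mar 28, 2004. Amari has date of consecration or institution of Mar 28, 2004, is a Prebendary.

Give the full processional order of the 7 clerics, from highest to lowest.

Lindqvist, Amari, Eriksen, Lund, Mendoza, Nguyen, Pereira

By dignity: Lindqvist (Canon); then Amari and Eriksen (Prebendary); then Lund, Mendoza, Nguyen and Pereira (Vicar).
Amari and Eriksen both have date of consecration or institution Mar 28, 2004, so the next rule applies.
Among Amari and Eriksen, alphabetically by surname: Amari before Eriksen.
Lund, Mendoza, Nguyen and Pereira all have date of consecration or institution Sep 1, 2006, so the next rule applies.
Among Lund, Mendoza, Nguyen and Pereira, alphabetically by surname: Lund before Mendoza before Nguyen before Pereira.
Full order: Lindqvist, Amari, Eriksen, Lund, Mendoza, Nguyen, Pereira.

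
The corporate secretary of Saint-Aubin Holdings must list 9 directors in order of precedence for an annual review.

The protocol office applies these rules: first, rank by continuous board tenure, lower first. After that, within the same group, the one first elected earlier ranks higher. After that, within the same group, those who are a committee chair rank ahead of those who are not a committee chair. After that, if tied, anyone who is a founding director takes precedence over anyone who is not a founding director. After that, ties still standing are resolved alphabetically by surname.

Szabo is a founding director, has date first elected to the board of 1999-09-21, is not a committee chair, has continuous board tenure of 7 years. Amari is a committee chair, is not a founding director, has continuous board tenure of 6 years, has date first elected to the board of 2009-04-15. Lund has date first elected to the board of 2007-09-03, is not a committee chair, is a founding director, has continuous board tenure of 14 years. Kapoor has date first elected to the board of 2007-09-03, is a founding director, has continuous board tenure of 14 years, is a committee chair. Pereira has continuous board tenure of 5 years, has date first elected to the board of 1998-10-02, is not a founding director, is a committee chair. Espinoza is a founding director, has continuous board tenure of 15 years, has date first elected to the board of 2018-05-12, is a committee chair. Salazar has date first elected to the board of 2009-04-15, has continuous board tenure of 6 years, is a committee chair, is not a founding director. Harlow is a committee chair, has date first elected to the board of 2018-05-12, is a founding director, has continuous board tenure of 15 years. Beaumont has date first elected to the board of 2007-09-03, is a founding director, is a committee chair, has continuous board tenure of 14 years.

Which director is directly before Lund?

Kapoor

By continuous board tenure (lower first): Pereira (5 years); then Amari and Salazar (both 6 years); then Szabo (7 years); then Beaumont, Kapoor and Lund (each 14 years); then Espinoza and Harlow (both 15 years).
Amari and Salazar both have date first elected to the board 2009-04-15, so the next rule applies.
Amari and Salazar are each a committee chair, so the next rule applies.
Amari and Salazar are each not a founding director, so the next rule applies.
Among Amari and Salazar, alphabetically by surname: Amari before Salazar.
Beaumont, Kapoor and Lund all have date first elected to the board 2007-09-03, so the next rule applies.
Among Beaumont, Kapoor and Lund, a committee chair before not a committee chair: Beaumont and Kapoor (a committee chair) before Lund (not a committee chair).
Beaumont and Kapoor are each a founding director, so the next rule applies.
Among Beaumont and Kapoor, alphabetically by surname: Beaumont before Kapoor.
Espinoza and Harlow both have date first elected to the board 2018-05-12, so the next rule applies.
Espinoza and Harlow are each a committee chair, so the next rule applies.
Espinoza and Harlow are each a founding director, so the next rule applies.
Among Espinoza and Harlow, alphabetically by surname: Espinoza before Harlow.
Order: Pereira, Amari, Salazar, Szabo, Beaumont, Kapoor, Lund, Espinoza, Harlow.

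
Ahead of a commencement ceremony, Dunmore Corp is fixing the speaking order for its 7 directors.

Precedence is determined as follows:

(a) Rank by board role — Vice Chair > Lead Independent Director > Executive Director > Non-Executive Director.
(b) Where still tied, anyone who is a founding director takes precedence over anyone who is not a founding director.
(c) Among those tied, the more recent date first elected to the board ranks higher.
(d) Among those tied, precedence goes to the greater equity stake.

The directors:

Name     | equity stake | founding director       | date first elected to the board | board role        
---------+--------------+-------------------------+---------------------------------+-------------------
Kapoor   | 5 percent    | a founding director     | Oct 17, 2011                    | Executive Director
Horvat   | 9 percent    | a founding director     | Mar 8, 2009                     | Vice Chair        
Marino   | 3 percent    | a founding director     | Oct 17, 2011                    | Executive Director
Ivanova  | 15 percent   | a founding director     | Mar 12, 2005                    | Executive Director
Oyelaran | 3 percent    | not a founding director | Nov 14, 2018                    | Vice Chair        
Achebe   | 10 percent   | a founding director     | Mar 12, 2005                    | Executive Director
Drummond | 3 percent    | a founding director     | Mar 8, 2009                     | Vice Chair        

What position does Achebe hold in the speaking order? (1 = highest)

7

By board role: Horvat, Drummond and Oyelaran (Vice Chair); then Kapoor, Marino, Ivanova and Achebe (Executive Director).
Among Horvat, Drummond and Oyelaran, a founding director before not a founding director: Horvat and Drummond (a founding director) before Oyelaran (not a founding director).
Horvat and Drummond both have date first elected to the board Mar 8, 2009, so the next rule applies.
Among Horvat and Drummond, by equity stake (higher first): Horvat (9 percent) before Drummond (3 percent).
Kapoor, Marino, Ivanova and Achebe are each a founding director, so the next rule applies.
Among Kapoor, Marino, Ivanova and Achebe, by date first elected to the board (later first): Kapoor and Marino (Oct 17, 2011) before Ivanova and Achebe (Mar 12, 2005).
Among Kapoor and Marino, by equity stake (higher first): Kapoor (5 percent) before Marino (3 percent).
Among Ivanova and Achebe, by equity stake (higher first): Ivanova (15 percent) before Achebe (10 percent).
Order: Horvat, Drummond, Oyelaran, Kapoor, Marino, Ivanova, Achebe. So position 7.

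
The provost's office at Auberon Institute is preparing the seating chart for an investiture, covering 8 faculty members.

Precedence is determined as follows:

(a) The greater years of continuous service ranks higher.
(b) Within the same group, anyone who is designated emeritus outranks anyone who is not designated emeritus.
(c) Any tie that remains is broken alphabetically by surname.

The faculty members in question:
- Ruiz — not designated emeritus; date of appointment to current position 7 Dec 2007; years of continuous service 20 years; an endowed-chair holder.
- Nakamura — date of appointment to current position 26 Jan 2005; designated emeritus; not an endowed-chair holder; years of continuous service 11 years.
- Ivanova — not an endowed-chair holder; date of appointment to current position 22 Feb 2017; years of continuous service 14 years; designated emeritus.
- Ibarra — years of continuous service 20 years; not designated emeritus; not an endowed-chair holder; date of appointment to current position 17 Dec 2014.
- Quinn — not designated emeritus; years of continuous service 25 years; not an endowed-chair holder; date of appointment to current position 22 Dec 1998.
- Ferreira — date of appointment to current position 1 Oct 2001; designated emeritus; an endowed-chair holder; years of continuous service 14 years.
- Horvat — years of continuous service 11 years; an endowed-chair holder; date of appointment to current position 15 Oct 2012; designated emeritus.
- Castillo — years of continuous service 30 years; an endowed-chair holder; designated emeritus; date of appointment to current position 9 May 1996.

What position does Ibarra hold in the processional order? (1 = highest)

3

By years of continuous service (higher first): Castillo (30 years); then Quinn (25 years); then Ibarra and Ruiz (both 20 years); then Ferreira and Ivanova (both 14 years); then Horvat and Nakamura (both 11 years).
Ibarra and Ruiz are each not designated emeritus, so the next rule applies.
Among Ibarra and Ruiz, alphabetically by surname: Ibarra before Ruiz.
Ferreira and Ivanova are each designated emeritus, so the next rule applies.
Among Ferreira and Ivanova, alphabetically by surname: Ferreira before Ivanova.
Horvat and Nakamura are each designated emeritus, so the next rule applies.
Among Horvat and Nakamura, alphabetically by surname: Horvat before Nakamura.
Order: Castillo, Quinn, Ibarra, Ruiz, Ferreira, Ivanova, Horvat, Nakamura. So position 3.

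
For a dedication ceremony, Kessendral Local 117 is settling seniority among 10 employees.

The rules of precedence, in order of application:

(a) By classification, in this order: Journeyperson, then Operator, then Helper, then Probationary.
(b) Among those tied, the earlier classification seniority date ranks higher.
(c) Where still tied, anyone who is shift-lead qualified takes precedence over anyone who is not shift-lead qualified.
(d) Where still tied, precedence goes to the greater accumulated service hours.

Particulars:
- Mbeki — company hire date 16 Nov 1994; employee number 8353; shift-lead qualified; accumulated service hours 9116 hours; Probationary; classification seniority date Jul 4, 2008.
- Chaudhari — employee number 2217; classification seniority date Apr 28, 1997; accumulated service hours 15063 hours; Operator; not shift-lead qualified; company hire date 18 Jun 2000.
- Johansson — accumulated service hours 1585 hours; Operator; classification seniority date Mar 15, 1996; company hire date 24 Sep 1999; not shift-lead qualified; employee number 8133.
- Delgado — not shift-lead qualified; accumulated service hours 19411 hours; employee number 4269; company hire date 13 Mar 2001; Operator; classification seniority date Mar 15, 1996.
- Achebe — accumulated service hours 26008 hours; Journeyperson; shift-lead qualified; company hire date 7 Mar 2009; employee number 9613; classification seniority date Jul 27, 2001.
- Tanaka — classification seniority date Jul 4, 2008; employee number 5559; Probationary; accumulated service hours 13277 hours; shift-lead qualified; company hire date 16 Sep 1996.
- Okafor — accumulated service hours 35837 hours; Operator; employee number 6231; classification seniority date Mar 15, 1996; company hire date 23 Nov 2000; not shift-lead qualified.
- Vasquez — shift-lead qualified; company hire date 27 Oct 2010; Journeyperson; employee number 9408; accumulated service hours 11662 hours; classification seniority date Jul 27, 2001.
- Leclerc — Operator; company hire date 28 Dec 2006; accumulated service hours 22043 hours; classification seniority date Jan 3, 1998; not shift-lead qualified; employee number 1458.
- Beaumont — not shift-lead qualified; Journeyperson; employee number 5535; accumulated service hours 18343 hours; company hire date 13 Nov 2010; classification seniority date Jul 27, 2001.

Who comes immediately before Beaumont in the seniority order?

Vasquez

By classification: Achebe, Vasquez and Beaumont (Journeyperson); then Okafor, Delgado, Johansson, Chaudhari and Leclerc (Operator); then Tanaka and Mbeki (Probationary).
Achebe, Vasquez and Beaumont all have classification seniority date Jul 27, 2001, so the next rule applies.
Among Achebe, Vasquez and Beaumont, shift-lead qualified before not shift-lead qualified: Achebe and Vasquez (shift-lead qualified) before Beaumont (not shift-lead qualified).
Among Achebe and Vasquez, by accumulated service hours (higher first): Achebe (26008 hours) before Vasquez (11662 hours).
Among Okafor, Delgado, Johansson, Chaudhari and Leclerc, by classification seniority date (earlier first): Okafor, Delgado and Johansson (Mar 15, 1996) before Chaudhari (Apr 28, 1997) before Leclerc (Jan 3, 1998).
Okafor, Delgado and Johansson are each not shift-lead qualified, so the next rule applies.
Among Okafor, Delgado and Johansson, by accumulated service hours (higher first): Okafor (35837 hours) before Delgado (19411 hours) before Johansson (1585 hours).
Tanaka and Mbeki both have classification seniority date Jul 4, 2008, so the next rule applies.
Tanaka and Mbeki are each shift-lead qualified, so the next rule applies.
Among Tanaka and Mbeki, by accumulated service hours (higher first): Tanaka (13277 hours) before Mbeki (9116 hours).
Order: Achebe, Vasquez, Beaumont, Okafor, Delgado, Johansson, Chaudhari, Leclerc, Tanaka, Mbeki.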